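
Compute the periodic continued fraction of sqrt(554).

[23; (1, 1, 6, 4, 1, 1, 4, 6, 1, 1, 46)]

Write x_i = (sqrt(554) + m_i)/d_i with (m_0, d_0) = (0, 1). a_0 = floor(sqrt(554)) = 23, since 23^2 = 529 <= 554 < 576 = 24^2.
Iterate m_{i+1} = d_i*a_i - m_i, d_{i+1} = (554 - m_{i+1}^2)/d_i, a_{i+1} = floor((a_0 + m_{i+1})/d_{i+1}):
  m_1 = 1*23 - 0 = 23, d_1 = (554 - 23^2)/1 = 25/1 = 25, a_1 = floor((23 + 23)/25) = 1.
  m_2 = 25*1 - 23 = 2, d_2 = (554 - 2^2)/25 = 550/25 = 22, a_2 = floor((23 + 2)/22) = 1.
  m_3 = 22*1 - 2 = 20, d_3 = (554 - 20^2)/22 = 154/22 = 7, a_3 = floor((23 + 20)/7) = 6.
  m_4 = 7*6 - 20 = 22, d_4 = (554 - 22^2)/7 = 70/7 = 10, a_4 = floor((23 + 22)/10) = 4.
  m_5 = 10*4 - 22 = 18, d_5 = (554 - 18^2)/10 = 230/10 = 23, a_5 = floor((23 + 18)/23) = 1.
  m_6 = 23*1 - 18 = 5, d_6 = (554 - 5^2)/23 = 529/23 = 23, a_6 = floor((23 + 5)/23) = 1.
  m_7 = 23*1 - 5 = 18, d_7 = (554 - 18^2)/23 = 230/23 = 10, a_7 = floor((23 + 18)/10) = 4.
  m_8 = 10*4 - 18 = 22, d_8 = (554 - 22^2)/10 = 70/10 = 7, a_8 = floor((23 + 22)/7) = 6.
  m_9 = 7*6 - 22 = 20, d_9 = (554 - 20^2)/7 = 154/7 = 22, a_9 = floor((23 + 20)/22) = 1.
  m_10 = 22*1 - 20 = 2, d_10 = (554 - 2^2)/22 = 550/22 = 25, a_10 = floor((23 + 2)/25) = 1.
  m_11 = 25*1 - 2 = 23, d_11 = (554 - 23^2)/25 = 25/25 = 1, a_11 = floor((23 + 23)/1) = 46.
  m_12 = 1*46 - 23 = 23, d_12 = (554 - 23^2)/1 = 25/1 = 25: (m_12, d_12) = (m_1, d_1) = (23, 25), so from here the quotients repeat a_1, ..., a_11; the period length is 11.
Hence the expansion of sqrt(554) is a_0 = 23 followed by the repeating block 1, 1, 6, 4, 1, 1, 4, 6, 1, 1, 46 (period 11).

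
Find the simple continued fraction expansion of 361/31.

Run the Euclidean algorithm on 361 and 31; the successive quotients are the partial quotients a_0, a_1, ... (each step inverts the fractional part left over by the previous one):
  361 = 11*31 + 20, so a_0 = 11.
  31 = 1*20 + 11, so a_1 = 1.
  20 = 1*11 + 9, so a_2 = 1.
  11 = 1*9 + 2, so a_3 = 1.
  9 = 4*2 + 1, so a_4 = 4.
  2 = 2*1 + 0, so a_5 = 2.
The remainder reaches 0 after 6 divisions, so the expansion has 6 partial quotients, read off in order.

[11; 1, 1, 1, 4, 2]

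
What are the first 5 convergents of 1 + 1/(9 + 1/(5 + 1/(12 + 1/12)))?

1/1, 10/9, 51/46, 622/561, 7515/6778

Using the convergent recurrence p_i = a_i*p_{i-1} + p_{i-2}, q_i = a_i*q_{i-1} + q_{i-2} with p_{-2}=0, p_{-1}=1, q_{-2}=1, q_{-1}=0:
  i=0: a_0=1, p_0 = 1*1 + 0 = 1, q_0 = 1*0 + 1 = 1.
  i=1: a_1=9, p_1 = 9*1 + 1 = 10, q_1 = 9*1 + 0 = 9.
  i=2: a_2=5, p_2 = 5*10 + 1 = 51, q_2 = 5*9 + 1 = 46.
  i=3: a_3=12, p_3 = 12*51 + 10 = 622, q_3 = 12*46 + 9 = 561.
  i=4: a_4=12, p_4 = 12*622 + 51 = 7515, q_4 = 12*561 + 46 = 6778.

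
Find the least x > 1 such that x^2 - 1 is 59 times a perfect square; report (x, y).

First expand sqrt(59) as a continued fraction. With x_i = (sqrt(59) + m_i)/d_i and (m_0, d_0) = (0, 1): a_0 = floor(sqrt(59)) = 7, since 7^2 = 49 <= 59 < 64 = 8^2.
Iterate m_{i+1} = d_i*a_i - m_i, d_{i+1} = (59 - m_{i+1}^2)/d_i, a_{i+1} = floor((a_0 + m_{i+1})/d_{i+1}):
  m_1 = 1*7 - 0 = 7, d_1 = (59 - 7^2)/1 = 10/1 = 10, a_1 = floor((7 + 7)/10) = 1.
  m_2 = 10*1 - 7 = 3, d_2 = (59 - 3^2)/10 = 50/10 = 5, a_2 = floor((7 + 3)/5) = 2.
  m_3 = 5*2 - 3 = 7, d_3 = (59 - 7^2)/5 = 10/5 = 2, a_3 = floor((7 + 7)/2) = 7.
  m_4 = 2*7 - 7 = 7, d_4 = (59 - 7^2)/2 = 10/2 = 5, a_4 = floor((7 + 7)/5) = 2.
  m_5 = 5*2 - 7 = 3, d_5 = (59 - 3^2)/5 = 50/5 = 10, a_5 = floor((7 + 3)/10) = 1.
  m_6 = 10*1 - 3 = 7, d_6 = (59 - 7^2)/10 = 10/10 = 1, a_6 = floor((7 + 7)/1) = 14.
  m_7 = 1*14 - 7 = 7, d_7 = (59 - 7^2)/1 = 10/1 = 10: (m_7, d_7) = (m_1, d_1) = (7, 10), so from here the quotients repeat a_1, ..., a_6; the period length is 6.
So sqrt(59) = [7; (1, 2, 7, 2, 1, 14)] with period length k = 6.
k is even, so the fundamental solution of x^2 - 59y^2 = 1 is (p_{k-1}, q_{k-1}) = (p_5, q_5); compute convergents through index 5.
Convergents (p_i = a_i*p_{i-1} + p_{i-2}, q_i = a_i*q_{i-1} + q_{i-2} with p_{-2}=0, p_{-1}=1, q_{-2}=1, q_{-1}=0):
  i=0: a_0=7, p_0 = 7*1 + 0 = 7, q_0 = 7*0 + 1 = 1.
  i=1: a_1=1, p_1 = 1*7 + 1 = 8, q_1 = 1*1 + 0 = 1.
  i=2: a_2=2, p_2 = 2*8 + 7 = 23, q_2 = 2*1 + 1 = 3.
  i=3: a_3=7, p_3 = 7*23 + 8 = 169, q_3 = 7*3 + 1 = 22.
  i=4: a_4=2, p_4 = 2*169 + 23 = 361, q_4 = 2*22 + 3 = 47.
  i=5: a_5=1, p_5 = 1*361 + 169 = 530, q_5 = 1*47 + 22 = 69.
Check: 530^2 - 59*69^2 = 280900 - 280899 = 1, so (x, y) = (530, 69) solves the equation, and by the theorem it is the least positive solution.

(x, y) = (530, 69)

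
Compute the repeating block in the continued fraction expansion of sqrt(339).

Write x_i = (sqrt(339) + m_i)/d_i with (m_0, d_0) = (0, 1). a_0 = floor(sqrt(339)) = 18, since 18^2 = 324 <= 339 < 361 = 19^2.
Iterate m_{i+1} = d_i*a_i - m_i, d_{i+1} = (339 - m_{i+1}^2)/d_i, a_{i+1} = floor((a_0 + m_{i+1})/d_{i+1}):
  m_1 = 1*18 - 0 = 18, d_1 = (339 - 18^2)/1 = 15/1 = 15, a_1 = floor((18 + 18)/15) = 2.
  m_2 = 15*2 - 18 = 12, d_2 = (339 - 12^2)/15 = 195/15 = 13, a_2 = floor((18 + 12)/13) = 2.
  m_3 = 13*2 - 12 = 14, d_3 = (339 - 14^2)/13 = 143/13 = 11, a_3 = floor((18 + 14)/11) = 2.
  m_4 = 11*2 - 14 = 8, d_4 = (339 - 8^2)/11 = 275/11 = 25, a_4 = floor((18 + 8)/25) = 1.
  m_5 = 25*1 - 8 = 17, d_5 = (339 - 17^2)/25 = 50/25 = 2, a_5 = floor((18 + 17)/2) = 17.
  m_6 = 2*17 - 17 = 17, d_6 = (339 - 17^2)/2 = 50/2 = 25, a_6 = floor((18 + 17)/25) = 1.
  m_7 = 25*1 - 17 = 8, d_7 = (339 - 8^2)/25 = 275/25 = 11, a_7 = floor((18 + 8)/11) = 2.
  m_8 = 11*2 - 8 = 14, d_8 = (339 - 14^2)/11 = 143/11 = 13, a_8 = floor((18 + 14)/13) = 2.
  m_9 = 13*2 - 14 = 12, d_9 = (339 - 12^2)/13 = 195/13 = 15, a_9 = floor((18 + 12)/15) = 2.
  m_10 = 15*2 - 12 = 18, d_10 = (339 - 18^2)/15 = 15/15 = 1, a_10 = floor((18 + 18)/1) = 36.
  m_11 = 1*36 - 18 = 18, d_11 = (339 - 18^2)/1 = 15/1 = 15: (m_11, d_11) = (m_1, d_1) = (18, 15), so from here the quotients repeat a_1, ..., a_10; the period length is 10.
Hence the expansion of sqrt(339) is a_0 = 18 followed by the repeating block 2, 2, 2, 1, 17, 1, 2, 2, 2, 36 (period 10).

[18; (2, 2, 2, 1, 17, 1, 2, 2, 2, 36)]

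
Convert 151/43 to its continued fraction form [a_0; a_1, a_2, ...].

[3; 1, 1, 21]

Run the Euclidean algorithm on 151 and 43; the successive quotients are the partial quotients a_0, a_1, ... (each step inverts the fractional part left over by the previous one):
  151 = 3*43 + 22, so a_0 = 3.
  43 = 1*22 + 21, so a_1 = 1.
  22 = 1*21 + 1, so a_2 = 1.
  21 = 21*1 + 0, so a_3 = 21.
The remainder reaches 0 after 4 divisions, so the expansion has 4 partial quotients, read off in order.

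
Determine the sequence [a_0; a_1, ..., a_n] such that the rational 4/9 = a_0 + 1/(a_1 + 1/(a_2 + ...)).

Run the Euclidean algorithm on 4 and 9; the successive quotients are the partial quotients a_0, a_1, ... (each step inverts the fractional part left over by the previous one):
  4 = 0*9 + 4, so a_0 = 0.
  9 = 2*4 + 1, so a_1 = 2.
  4 = 4*1 + 0, so a_2 = 4.
The remainder reaches 0 after 3 divisions, so the expansion has 3 partial quotients, read off in order.

[0; 2, 4]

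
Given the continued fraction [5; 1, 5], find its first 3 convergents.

5/1, 6/1, 35/6

Using the convergent recurrence p_i = a_i*p_{i-1} + p_{i-2}, q_i = a_i*q_{i-1} + q_{i-2} with p_{-2}=0, p_{-1}=1, q_{-2}=1, q_{-1}=0:
  i=0: a_0=5, p_0 = 5*1 + 0 = 5, q_0 = 5*0 + 1 = 1.
  i=1: a_1=1, p_1 = 1*5 + 1 = 6, q_1 = 1*1 + 0 = 1.
  i=2: a_2=5, p_2 = 5*6 + 5 = 35, q_2 = 5*1 + 1 = 6.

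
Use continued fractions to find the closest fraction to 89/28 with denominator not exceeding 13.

Expand x = 89/28 as a continued fraction with the Euclidean algorithm:
  89 = 3*28 + 5, so a_0 = 3.
  28 = 5*5 + 3, so a_1 = 5.
  5 = 1*3 + 2, so a_2 = 1.
  3 = 1*2 + 1, so a_3 = 1.
  2 = 2*1 + 0, so a_4 = 2.
so x = [3; 5, 1, 1, 2].
Convergents (p_i = a_i*p_{i-1} + p_{i-2}, q_i = a_i*q_{i-1} + q_{i-2} with p_{-2}=0, p_{-1}=1, q_{-2}=1, q_{-1}=0), until the denominator exceeds 13:
  i=0: a_0=3, p_0 = 3*1 + 0 = 3, q_0 = 3*0 + 1 = 1.
  i=1: a_1=5, p_1 = 5*3 + 1 = 16, q_1 = 5*1 + 0 = 5.
  i=2: a_2=1, p_2 = 1*16 + 3 = 19, q_2 = 1*5 + 1 = 6.
  i=3: a_3=1, p_3 = 1*19 + 16 = 35, q_3 = 1*6 + 5 = 11.
  i=4: a_4=2, p_4 = 2*35 + 19 = 89, q_4 = 2*11 + 6 = 28.
q_4 = 28 > 13, so the last convergent with denominator <= 13 is p_3/q_3 = 35/11.
The closest fraction with denominator <= 13 is either p_3/q_3 or the intermediate fraction (k*p_3 + p_2)/(k*q_3 + q_2) with the largest k >= 1 whose denominator stays <= 13; these approach x as k grows, and every other convergent or intermediate fraction in range is farther away.
Largest k: floor((13 - q_2)/q_3) = floor((13 - 6)/11) = 0.
Since k = 0, no intermediate fraction beyond p_3/q_3 has denominator <= 13, so the convergent 35/11 is the closest (its error is |89*11 - 35*28|/(28*11) = 1/308).

35/11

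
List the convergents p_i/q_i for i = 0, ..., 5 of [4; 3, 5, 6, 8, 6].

Using the convergent recurrence p_i = a_i*p_{i-1} + p_{i-2}, q_i = a_i*q_{i-1} + q_{i-2} with p_{-2}=0, p_{-1}=1, q_{-2}=1, q_{-1}=0:
  i=0: a_0=4, p_0 = 4*1 + 0 = 4, q_0 = 4*0 + 1 = 1.
  i=1: a_1=3, p_1 = 3*4 + 1 = 13, q_1 = 3*1 + 0 = 3.
  i=2: a_2=5, p_2 = 5*13 + 4 = 69, q_2 = 5*3 + 1 = 16.
  i=3: a_3=6, p_3 = 6*69 + 13 = 427, q_3 = 6*16 + 3 = 99.
  i=4: a_4=8, p_4 = 8*427 + 69 = 3485, q_4 = 8*99 + 16 = 808.
  i=5: a_5=6, p_5 = 6*3485 + 427 = 21337, q_5 = 6*808 + 99 = 4947.

4/1, 13/3, 69/16, 427/99, 3485/808, 21337/4947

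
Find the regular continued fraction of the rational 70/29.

Run the Euclidean algorithm on 70 and 29; the successive quotients are the partial quotients a_0, a_1, ... (each step inverts the fractional part left over by the previous one):
  70 = 2*29 + 12, so a_0 = 2.
  29 = 2*12 + 5, so a_1 = 2.
  12 = 2*5 + 2, so a_2 = 2.
  5 = 2*2 + 1, so a_3 = 2.
  2 = 2*1 + 0, so a_4 = 2.
The remainder reaches 0 after 5 divisions, so the expansion has 5 partial quotients, read off in order.

[2; 2, 2, 2, 2]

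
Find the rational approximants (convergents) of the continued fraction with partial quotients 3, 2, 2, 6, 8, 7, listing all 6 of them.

Using the convergent recurrence p_i = a_i*p_{i-1} + p_{i-2}, q_i = a_i*q_{i-1} + q_{i-2} with p_{-2}=0, p_{-1}=1, q_{-2}=1, q_{-1}=0:
  i=0: a_0=3, p_0 = 3*1 + 0 = 3, q_0 = 3*0 + 1 = 1.
  i=1: a_1=2, p_1 = 2*3 + 1 = 7, q_1 = 2*1 + 0 = 2.
  i=2: a_2=2, p_2 = 2*7 + 3 = 17, q_2 = 2*2 + 1 = 5.
  i=3: a_3=6, p_3 = 6*17 + 7 = 109, q_3 = 6*5 + 2 = 32.
  i=4: a_4=8, p_4 = 8*109 + 17 = 889, q_4 = 8*32 + 5 = 261.
  i=5: a_5=7, p_5 = 7*889 + 109 = 6332, q_5 = 7*261 + 32 = 1859.

3/1, 7/2, 17/5, 109/32, 889/261, 6332/1859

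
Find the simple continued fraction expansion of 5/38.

[0; 7, 1, 1, 2]

Run the Euclidean algorithm on 5 and 38; the successive quotients are the partial quotients a_0, a_1, ... (each step inverts the fractional part left over by the previous one):
  5 = 0*38 + 5, so a_0 = 0.
  38 = 7*5 + 3, so a_1 = 7.
  5 = 1*3 + 2, so a_2 = 1.
  3 = 1*2 + 1, so a_3 = 1.
  2 = 2*1 + 0, so a_4 = 2.
The remainder reaches 0 after 5 divisions, so the expansion has 5 partial quotients, read off in order.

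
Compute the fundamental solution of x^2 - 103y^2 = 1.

(x, y) = (227528, 22419)

First expand sqrt(103) as a continued fraction. With x_i = (sqrt(103) + m_i)/d_i and (m_0, d_0) = (0, 1): a_0 = floor(sqrt(103)) = 10, since 10^2 = 100 <= 103 < 121 = 11^2.
Iterate m_{i+1} = d_i*a_i - m_i, d_{i+1} = (103 - m_{i+1}^2)/d_i, a_{i+1} = floor((a_0 + m_{i+1})/d_{i+1}):
  m_1 = 1*10 - 0 = 10, d_1 = (103 - 10^2)/1 = 3/1 = 3, a_1 = floor((10 + 10)/3) = 6.
  m_2 = 3*6 - 10 = 8, d_2 = (103 - 8^2)/3 = 39/3 = 13, a_2 = floor((10 + 8)/13) = 1.
  m_3 = 13*1 - 8 = 5, d_3 = (103 - 5^2)/13 = 78/13 = 6, a_3 = floor((10 + 5)/6) = 2.
  m_4 = 6*2 - 5 = 7, d_4 = (103 - 7^2)/6 = 54/6 = 9, a_4 = floor((10 + 7)/9) = 1.
  m_5 = 9*1 - 7 = 2, d_5 = (103 - 2^2)/9 = 99/9 = 11, a_5 = floor((10 + 2)/11) = 1.
  m_6 = 11*1 - 2 = 9, d_6 = (103 - 9^2)/11 = 22/11 = 2, a_6 = floor((10 + 9)/2) = 9.
  m_7 = 2*9 - 9 = 9, d_7 = (103 - 9^2)/2 = 22/2 = 11, a_7 = floor((10 + 9)/11) = 1.
  m_8 = 11*1 - 9 = 2, d_8 = (103 - 2^2)/11 = 99/11 = 9, a_8 = floor((10 + 2)/9) = 1.
  m_9 = 9*1 - 2 = 7, d_9 = (103 - 7^2)/9 = 54/9 = 6, a_9 = floor((10 + 7)/6) = 2.
  m_10 = 6*2 - 7 = 5, d_10 = (103 - 5^2)/6 = 78/6 = 13, a_10 = floor((10 + 5)/13) = 1.
  m_11 = 13*1 - 5 = 8, d_11 = (103 - 8^2)/13 = 39/13 = 3, a_11 = floor((10 + 8)/3) = 6.
  m_12 = 3*6 - 8 = 10, d_12 = (103 - 10^2)/3 = 3/3 = 1, a_12 = floor((10 + 10)/1) = 20.
  m_13 = 1*20 - 10 = 10, d_13 = (103 - 10^2)/1 = 3/1 = 3: (m_13, d_13) = (m_1, d_1) = (10, 3), so from here the quotients repeat a_1, ..., a_12; the period length is 12.
So sqrt(103) = [10; (6, 1, 2, 1, 1, 9, 1, 1, 2, 1, 6, 20)] with period length k = 12.
k is even, so the fundamental solution of x^2 - 103y^2 = 1 is (p_{k-1}, q_{k-1}) = (p_11, q_11); compute convergents through index 11.
Convergents (p_i = a_i*p_{i-1} + p_{i-2}, q_i = a_i*q_{i-1} + q_{i-2} with p_{-2}=0, p_{-1}=1, q_{-2}=1, q_{-1}=0):
  i=0: a_0=10, p_0 = 10*1 + 0 = 10, q_0 = 10*0 + 1 = 1.
  i=1: a_1=6, p_1 = 6*10 + 1 = 61, q_1 = 6*1 + 0 = 6.
  i=2: a_2=1, p_2 = 1*61 + 10 = 71, q_2 = 1*6 + 1 = 7.
  i=3: a_3=2, p_3 = 2*71 + 61 = 203, q_3 = 2*7 + 6 = 20.
  i=4: a_4=1, p_4 = 1*203 + 71 = 274, q_4 = 1*20 + 7 = 27.
  i=5: a_5=1, p_5 = 1*274 + 203 = 477, q_5 = 1*27 + 20 = 47.
  i=6: a_6=9, p_6 = 9*477 + 274 = 4567, q_6 = 9*47 + 27 = 450.
  i=7: a_7=1, p_7 = 1*4567 + 477 = 5044, q_7 = 1*450 + 47 = 497.
  i=8: a_8=1, p_8 = 1*5044 + 4567 = 9611, q_8 = 1*497 + 450 = 947.
  i=9: a_9=2, p_9 = 2*9611 + 5044 = 24266, q_9 = 2*947 + 497 = 2391.
  i=10: a_10=1, p_10 = 1*24266 + 9611 = 33877, q_10 = 1*2391 + 947 = 3338.
  i=11: a_11=6, p_11 = 6*33877 + 24266 = 227528, q_11 = 6*3338 + 2391 = 22419.
Check: 227528^2 - 103*22419^2 = 51768990784 - 51768990783 = 1, so (x, y) = (227528, 22419) solves the equation, and by the theorem it is the least positive solution.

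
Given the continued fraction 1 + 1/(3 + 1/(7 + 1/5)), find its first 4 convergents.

Using the convergent recurrence p_i = a_i*p_{i-1} + p_{i-2}, q_i = a_i*q_{i-1} + q_{i-2} with p_{-2}=0, p_{-1}=1, q_{-2}=1, q_{-1}=0:
  i=0: a_0=1, p_0 = 1*1 + 0 = 1, q_0 = 1*0 + 1 = 1.
  i=1: a_1=3, p_1 = 3*1 + 1 = 4, q_1 = 3*1 + 0 = 3.
  i=2: a_2=7, p_2 = 7*4 + 1 = 29, q_2 = 7*3 + 1 = 22.
  i=3: a_3=5, p_3 = 5*29 + 4 = 149, q_3 = 5*22 + 3 = 113.

1/1, 4/3, 29/22, 149/113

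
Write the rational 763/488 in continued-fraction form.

Run the Euclidean algorithm on 763 and 488; the successive quotients are the partial quotients a_0, a_1, ... (each step inverts the fractional part left over by the previous one):
  763 = 1*488 + 275, so a_0 = 1.
  488 = 1*275 + 213, so a_1 = 1.
  275 = 1*213 + 62, so a_2 = 1.
  213 = 3*62 + 27, so a_3 = 3.
  62 = 2*27 + 8, so a_4 = 2.
  27 = 3*8 + 3, so a_5 = 3.
  8 = 2*3 + 2, so a_6 = 2.
  3 = 1*2 + 1, so a_7 = 1.
  2 = 2*1 + 0, so a_8 = 2.
The remainder reaches 0 after 9 divisions, so the expansion has 9 partial quotients, read off in order.

[1; 1, 1, 3, 2, 3, 2, 1, 2]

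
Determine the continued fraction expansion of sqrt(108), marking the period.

[10; (2, 1, 1, 4, 1, 1, 2, 20)]

Write x_i = (sqrt(108) + m_i)/d_i with (m_0, d_0) = (0, 1). a_0 = floor(sqrt(108)) = 10, since 10^2 = 100 <= 108 < 121 = 11^2.
Iterate m_{i+1} = d_i*a_i - m_i, d_{i+1} = (108 - m_{i+1}^2)/d_i, a_{i+1} = floor((a_0 + m_{i+1})/d_{i+1}):
  m_1 = 1*10 - 0 = 10, d_1 = (108 - 10^2)/1 = 8/1 = 8, a_1 = floor((10 + 10)/8) = 2.
  m_2 = 8*2 - 10 = 6, d_2 = (108 - 6^2)/8 = 72/8 = 9, a_2 = floor((10 + 6)/9) = 1.
  m_3 = 9*1 - 6 = 3, d_3 = (108 - 3^2)/9 = 99/9 = 11, a_3 = floor((10 + 3)/11) = 1.
  m_4 = 11*1 - 3 = 8, d_4 = (108 - 8^2)/11 = 44/11 = 4, a_4 = floor((10 + 8)/4) = 4.
  m_5 = 4*4 - 8 = 8, d_5 = (108 - 8^2)/4 = 44/4 = 11, a_5 = floor((10 + 8)/11) = 1.
  m_6 = 11*1 - 8 = 3, d_6 = (108 - 3^2)/11 = 99/11 = 9, a_6 = floor((10 + 3)/9) = 1.
  m_7 = 9*1 - 3 = 6, d_7 = (108 - 6^2)/9 = 72/9 = 8, a_7 = floor((10 + 6)/8) = 2.
  m_8 = 8*2 - 6 = 10, d_8 = (108 - 10^2)/8 = 8/8 = 1, a_8 = floor((10 + 10)/1) = 20.
  m_9 = 1*20 - 10 = 10, d_9 = (108 - 10^2)/1 = 8/1 = 8: (m_9, d_9) = (m_1, d_1) = (10, 8), so from here the quotients repeat a_1, ..., a_8; the period length is 8.
Hence the expansion of sqrt(108) is a_0 = 10 followed by the repeating block 2, 1, 1, 4, 1, 1, 2, 20 (period 8).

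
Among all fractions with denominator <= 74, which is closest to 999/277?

Expand x = 999/277 as a continued fraction with the Euclidean algorithm:
  999 = 3*277 + 168, so a_0 = 3.
  277 = 1*168 + 109, so a_1 = 1.
  168 = 1*109 + 59, so a_2 = 1.
  109 = 1*59 + 50, so a_3 = 1.
  59 = 1*50 + 9, so a_4 = 1.
  50 = 5*9 + 5, so a_5 = 5.
  9 = 1*5 + 4, so a_6 = 1.
  5 = 1*4 + 1, so a_7 = 1.
  4 = 4*1 + 0, so a_8 = 4.
so x = [3; 1, 1, 1, 1, 5, 1, 1, 4].
Convergents (p_i = a_i*p_{i-1} + p_{i-2}, q_i = a_i*q_{i-1} + q_{i-2} with p_{-2}=0, p_{-1}=1, q_{-2}=1, q_{-1}=0), until the denominator exceeds 74:
  i=0: a_0=3, p_0 = 3*1 + 0 = 3, q_0 = 3*0 + 1 = 1.
  i=1: a_1=1, p_1 = 1*3 + 1 = 4, q_1 = 1*1 + 0 = 1.
  i=2: a_2=1, p_2 = 1*4 + 3 = 7, q_2 = 1*1 + 1 = 2.
  i=3: a_3=1, p_3 = 1*7 + 4 = 11, q_3 = 1*2 + 1 = 3.
  i=4: a_4=1, p_4 = 1*11 + 7 = 18, q_4 = 1*3 + 2 = 5.
  i=5: a_5=5, p_5 = 5*18 + 11 = 101, q_5 = 5*5 + 3 = 28.
  i=6: a_6=1, p_6 = 1*101 + 18 = 119, q_6 = 1*28 + 5 = 33.
  i=7: a_7=1, p_7 = 1*119 + 101 = 220, q_7 = 1*33 + 28 = 61.
  i=8: a_8=4, p_8 = 4*220 + 119 = 999, q_8 = 4*61 + 33 = 277.
q_8 = 277 > 74, so the last convergent with denominator <= 74 is p_7/q_7 = 220/61.
The closest fraction with denominator <= 74 is either p_7/q_7 or the intermediate fraction (k*p_7 + p_6)/(k*q_7 + q_6) with the largest k >= 1 whose denominator stays <= 74; these approach x as k grows, and every other convergent or intermediate fraction in range is farther away.
Largest k: floor((74 - q_6)/q_7) = floor((74 - 33)/61) = 0.
Since k = 0, no intermediate fraction beyond p_7/q_7 has denominator <= 74, so the convergent 220/61 is the closest (its error is |999*61 - 220*277|/(277*61) = 1/16897).

220/61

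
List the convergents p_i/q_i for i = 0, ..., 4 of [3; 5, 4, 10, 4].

3/1, 16/5, 67/21, 686/215, 2811/881

Using the convergent recurrence p_i = a_i*p_{i-1} + p_{i-2}, q_i = a_i*q_{i-1} + q_{i-2} with p_{-2}=0, p_{-1}=1, q_{-2}=1, q_{-1}=0:
  i=0: a_0=3, p_0 = 3*1 + 0 = 3, q_0 = 3*0 + 1 = 1.
  i=1: a_1=5, p_1 = 5*3 + 1 = 16, q_1 = 5*1 + 0 = 5.
  i=2: a_2=4, p_2 = 4*16 + 3 = 67, q_2 = 4*5 + 1 = 21.
  i=3: a_3=10, p_3 = 10*67 + 16 = 686, q_3 = 10*21 + 5 = 215.
  i=4: a_4=4, p_4 = 4*686 + 67 = 2811, q_4 = 4*215 + 21 = 881.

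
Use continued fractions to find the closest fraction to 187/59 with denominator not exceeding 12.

Expand x = 187/59 as a continued fraction with the Euclidean algorithm:
  187 = 3*59 + 10, so a_0 = 3.
  59 = 5*10 + 9, so a_1 = 5.
  10 = 1*9 + 1, so a_2 = 1.
  9 = 9*1 + 0, so a_3 = 9.
so x = [3; 5, 1, 9].
Convergents (p_i = a_i*p_{i-1} + p_{i-2}, q_i = a_i*q_{i-1} + q_{i-2} with p_{-2}=0, p_{-1}=1, q_{-2}=1, q_{-1}=0), until the denominator exceeds 12:
  i=0: a_0=3, p_0 = 3*1 + 0 = 3, q_0 = 3*0 + 1 = 1.
  i=1: a_1=5, p_1 = 5*3 + 1 = 16, q_1 = 5*1 + 0 = 5.
  i=2: a_2=1, p_2 = 1*16 + 3 = 19, q_2 = 1*5 + 1 = 6.
  i=3: a_3=9, p_3 = 9*19 + 16 = 187, q_3 = 9*6 + 5 = 59.
q_3 = 59 > 12, so the last convergent with denominator <= 12 is p_2/q_2 = 19/6.
The closest fraction with denominator <= 12 is either p_2/q_2 or the intermediate fraction (k*p_2 + p_1)/(k*q_2 + q_1) with the largest k >= 1 whose denominator stays <= 12; these approach x as k grows, and every other convergent or intermediate fraction in range is farther away.
Largest k: floor((12 - q_1)/q_2) = floor((12 - 5)/6) = 1.
That gives (1*19 + 16)/(1*6 + 5) = 35/11.
Compare the errors: |x - 19/6| = |187*6 - 19*59|/(59*6) = 1/354, and |x - 35/11| = |187*11 - 35*59|/(59*11) = 8/649.
Cross-multiplying, 1*649 = 649 < 2832 = 8*354, so 1/354 is smaller: the convergent 19/6 is closer to x than 35/11.

19/6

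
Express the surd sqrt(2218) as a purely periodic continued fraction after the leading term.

Write x_i = (sqrt(2218) + m_i)/d_i with (m_0, d_0) = (0, 1). a_0 = floor(sqrt(2218)) = 47, since 47^2 = 2209 <= 2218 < 2304 = 48^2.
Iterate m_{i+1} = d_i*a_i - m_i, d_{i+1} = (2218 - m_{i+1}^2)/d_i, a_{i+1} = floor((a_0 + m_{i+1})/d_{i+1}):
  m_1 = 1*47 - 0 = 47, d_1 = (2218 - 47^2)/1 = 9/1 = 9, a_1 = floor((47 + 47)/9) = 10.
  m_2 = 9*10 - 47 = 43, d_2 = (2218 - 43^2)/9 = 369/9 = 41, a_2 = floor((47 + 43)/41) = 2.
  m_3 = 41*2 - 43 = 39, d_3 = (2218 - 39^2)/41 = 697/41 = 17, a_3 = floor((47 + 39)/17) = 5.
  m_4 = 17*5 - 39 = 46, d_4 = (2218 - 46^2)/17 = 102/17 = 6, a_4 = floor((47 + 46)/6) = 15.
  m_5 = 6*15 - 46 = 44, d_5 = (2218 - 44^2)/6 = 282/6 = 47, a_5 = floor((47 + 44)/47) = 1.
  m_6 = 47*1 - 44 = 3, d_6 = (2218 - 3^2)/47 = 2209/47 = 47, a_6 = floor((47 + 3)/47) = 1.
  m_7 = 47*1 - 3 = 44, d_7 = (2218 - 44^2)/47 = 282/47 = 6, a_7 = floor((47 + 44)/6) = 15.
  m_8 = 6*15 - 44 = 46, d_8 = (2218 - 46^2)/6 = 102/6 = 17, a_8 = floor((47 + 46)/17) = 5.
  m_9 = 17*5 - 46 = 39, d_9 = (2218 - 39^2)/17 = 697/17 = 41, a_9 = floor((47 + 39)/41) = 2.
  m_10 = 41*2 - 39 = 43, d_10 = (2218 - 43^2)/41 = 369/41 = 9, a_10 = floor((47 + 43)/9) = 10.
  m_11 = 9*10 - 43 = 47, d_11 = (2218 - 47^2)/9 = 9/9 = 1, a_11 = floor((47 + 47)/1) = 94.
  m_12 = 1*94 - 47 = 47, d_12 = (2218 - 47^2)/1 = 9/1 = 9: (m_12, d_12) = (m_1, d_1) = (47, 9), so from here the quotients repeat a_1, ..., a_11; the period length is 11.
Hence the expansion of sqrt(2218) is a_0 = 47 followed by the repeating block 10, 2, 5, 15, 1, 1, 15, 5, 2, 10, 94 (period 11).

[47; (10, 2, 5, 15, 1, 1, 15, 5, 2, 10, 94)]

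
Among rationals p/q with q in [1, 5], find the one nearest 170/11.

31/2

Expand x = 170/11 as a continued fraction with the Euclidean algorithm:
  170 = 15*11 + 5, so a_0 = 15.
  11 = 2*5 + 1, so a_1 = 2.
  5 = 5*1 + 0, so a_2 = 5.
so x = [15; 2, 5].
Convergents (p_i = a_i*p_{i-1} + p_{i-2}, q_i = a_i*q_{i-1} + q_{i-2} with p_{-2}=0, p_{-1}=1, q_{-2}=1, q_{-1}=0), until the denominator exceeds 5:
  i=0: a_0=15, p_0 = 15*1 + 0 = 15, q_0 = 15*0 + 1 = 1.
  i=1: a_1=2, p_1 = 2*15 + 1 = 31, q_1 = 2*1 + 0 = 2.
  i=2: a_2=5, p_2 = 5*31 + 15 = 170, q_2 = 5*2 + 1 = 11.
q_2 = 11 > 5, so the last convergent with denominator <= 5 is p_1/q_1 = 31/2.
The closest fraction with denominator <= 5 is either p_1/q_1 or the intermediate fraction (k*p_1 + p_0)/(k*q_1 + q_0) with the largest k >= 1 whose denominator stays <= 5; these approach x as k grows, and every other convergent or intermediate fraction in range is farther away.
Largest k: floor((5 - q_0)/q_1) = floor((5 - 1)/2) = 2.
That gives (2*31 + 15)/(2*2 + 1) = 77/5.
Compare the errors: |x - 31/2| = |170*2 - 31*11|/(11*2) = 1/22, and |x - 77/5| = |170*5 - 77*11|/(11*5) = 3/55.
Cross-multiplying, 1*55 = 55 < 66 = 3*22, so 1/22 is smaller: the convergent 31/2 is closer to x than 77/5.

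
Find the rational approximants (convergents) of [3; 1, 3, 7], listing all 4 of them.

Using the convergent recurrence p_i = a_i*p_{i-1} + p_{i-2}, q_i = a_i*q_{i-1} + q_{i-2} with p_{-2}=0, p_{-1}=1, q_{-2}=1, q_{-1}=0:
  i=0: a_0=3, p_0 = 3*1 + 0 = 3, q_0 = 3*0 + 1 = 1.
  i=1: a_1=1, p_1 = 1*3 + 1 = 4, q_1 = 1*1 + 0 = 1.
  i=2: a_2=3, p_2 = 3*4 + 3 = 15, q_2 = 3*1 + 1 = 4.
  i=3: a_3=7, p_3 = 7*15 + 4 = 109, q_3 = 7*4 + 1 = 29.

3/1, 4/1, 15/4, 109/29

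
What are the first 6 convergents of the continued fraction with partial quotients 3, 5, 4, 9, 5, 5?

3/1, 16/5, 67/21, 619/194, 3162/991, 16429/5149

Using the convergent recurrence p_i = a_i*p_{i-1} + p_{i-2}, q_i = a_i*q_{i-1} + q_{i-2} with p_{-2}=0, p_{-1}=1, q_{-2}=1, q_{-1}=0:
  i=0: a_0=3, p_0 = 3*1 + 0 = 3, q_0 = 3*0 + 1 = 1.
  i=1: a_1=5, p_1 = 5*3 + 1 = 16, q_1 = 5*1 + 0 = 5.
  i=2: a_2=4, p_2 = 4*16 + 3 = 67, q_2 = 4*5 + 1 = 21.
  i=3: a_3=9, p_3 = 9*67 + 16 = 619, q_3 = 9*21 + 5 = 194.
  i=4: a_4=5, p_4 = 5*619 + 67 = 3162, q_4 = 5*194 + 21 = 991.
  i=5: a_5=5, p_5 = 5*3162 + 619 = 16429, q_5 = 5*991 + 194 = 5149.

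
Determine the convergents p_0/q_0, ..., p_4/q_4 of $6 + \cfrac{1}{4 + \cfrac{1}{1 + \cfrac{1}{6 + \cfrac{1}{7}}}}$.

6/1, 25/4, 31/5, 211/34, 1508/243

Using the convergent recurrence p_i = a_i*p_{i-1} + p_{i-2}, q_i = a_i*q_{i-1} + q_{i-2} with p_{-2}=0, p_{-1}=1, q_{-2}=1, q_{-1}=0:
  i=0: a_0=6, p_0 = 6*1 + 0 = 6, q_0 = 6*0 + 1 = 1.
  i=1: a_1=4, p_1 = 4*6 + 1 = 25, q_1 = 4*1 + 0 = 4.
  i=2: a_2=1, p_2 = 1*25 + 6 = 31, q_2 = 1*4 + 1 = 5.
  i=3: a_3=6, p_3 = 6*31 + 25 = 211, q_3 = 6*5 + 4 = 34.
  i=4: a_4=7, p_4 = 7*211 + 31 = 1508, q_4 = 7*34 + 5 = 243.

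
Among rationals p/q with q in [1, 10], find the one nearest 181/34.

16/3

Expand x = 181/34 as a continued fraction with the Euclidean algorithm:
  181 = 5*34 + 11, so a_0 = 5.
  34 = 3*11 + 1, so a_1 = 3.
  11 = 11*1 + 0, so a_2 = 11.
so x = [5; 3, 11].
Convergents (p_i = a_i*p_{i-1} + p_{i-2}, q_i = a_i*q_{i-1} + q_{i-2} with p_{-2}=0, p_{-1}=1, q_{-2}=1, q_{-1}=0), until the denominator exceeds 10:
  i=0: a_0=5, p_0 = 5*1 + 0 = 5, q_0 = 5*0 + 1 = 1.
  i=1: a_1=3, p_1 = 3*5 + 1 = 16, q_1 = 3*1 + 0 = 3.
  i=2: a_2=11, p_2 = 11*16 + 5 = 181, q_2 = 11*3 + 1 = 34.
q_2 = 34 > 10, so the last convergent with denominator <= 10 is p_1/q_1 = 16/3.
The closest fraction with denominator <= 10 is either p_1/q_1 or the intermediate fraction (k*p_1 + p_0)/(k*q_1 + q_0) with the largest k >= 1 whose denominator stays <= 10; these approach x as k grows, and every other convergent or intermediate fraction in range is farther away.
Largest k: floor((10 - q_0)/q_1) = floor((10 - 1)/3) = 3.
That gives (3*16 + 5)/(3*3 + 1) = 53/10.
Compare the errors: |x - 16/3| = |181*3 - 16*34|/(34*3) = 1/102, and |x - 53/10| = |181*10 - 53*34|/(34*10) = 8/340.
Cross-multiplying, 1*340 = 340 < 816 = 8*102, so 1/102 is smaller: the convergent 16/3 is closer to x than 53/10.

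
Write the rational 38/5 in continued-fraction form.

Run the Euclidean algorithm on 38 and 5; the successive quotients are the partial quotients a_0, a_1, ... (each step inverts the fractional part left over by the previous one):
  38 = 7*5 + 3, so a_0 = 7.
  5 = 1*3 + 2, so a_1 = 1.
  3 = 1*2 + 1, so a_2 = 1.
  2 = 2*1 + 0, so a_3 = 2.
The remainder reaches 0 after 4 divisions, so the expansion has 4 partial quotients, read off in order.

[7; 1, 1, 2]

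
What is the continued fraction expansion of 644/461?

[1; 2, 1, 1, 12, 1, 1, 3]

Run the Euclidean algorithm on 644 and 461; the successive quotients are the partial quotients a_0, a_1, ... (each step inverts the fractional part left over by the previous one):
  644 = 1*461 + 183, so a_0 = 1.
  461 = 2*183 + 95, so a_1 = 2.
  183 = 1*95 + 88, so a_2 = 1.
  95 = 1*88 + 7, so a_3 = 1.
  88 = 12*7 + 4, so a_4 = 12.
  7 = 1*4 + 3, so a_5 = 1.
  4 = 1*3 + 1, so a_6 = 1.
  3 = 3*1 + 0, so a_7 = 3.
The remainder reaches 0 after 8 divisions, so the expansion has 8 partial quotients, read off in order.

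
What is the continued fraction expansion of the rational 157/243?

[0; 1, 1, 1, 4, 1, 2, 1, 3]

Run the Euclidean algorithm on 157 and 243; the successive quotients are the partial quotients a_0, a_1, ... (each step inverts the fractional part left over by the previous one):
  157 = 0*243 + 157, so a_0 = 0.
  243 = 1*157 + 86, so a_1 = 1.
  157 = 1*86 + 71, so a_2 = 1.
  86 = 1*71 + 15, so a_3 = 1.
  71 = 4*15 + 11, so a_4 = 4.
  15 = 1*11 + 4, so a_5 = 1.
  11 = 2*4 + 3, so a_6 = 2.
  4 = 1*3 + 1, so a_7 = 1.
  3 = 3*1 + 0, so a_8 = 3.
The remainder reaches 0 after 9 divisions, so the expansion has 9 partial quotients, read off in order.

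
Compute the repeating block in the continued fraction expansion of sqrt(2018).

[44; (1, 11, 1, 5, 2, 44, 2, 5, 1, 11, 1, 88)]

Write x_i = (sqrt(2018) + m_i)/d_i with (m_0, d_0) = (0, 1). a_0 = floor(sqrt(2018)) = 44, since 44^2 = 1936 <= 2018 < 2025 = 45^2.
Iterate m_{i+1} = d_i*a_i - m_i, d_{i+1} = (2018 - m_{i+1}^2)/d_i, a_{i+1} = floor((a_0 + m_{i+1})/d_{i+1}):
  m_1 = 1*44 - 0 = 44, d_1 = (2018 - 44^2)/1 = 82/1 = 82, a_1 = floor((44 + 44)/82) = 1.
  m_2 = 82*1 - 44 = 38, d_2 = (2018 - 38^2)/82 = 574/82 = 7, a_2 = floor((44 + 38)/7) = 11.
  m_3 = 7*11 - 38 = 39, d_3 = (2018 - 39^2)/7 = 497/7 = 71, a_3 = floor((44 + 39)/71) = 1.
  m_4 = 71*1 - 39 = 32, d_4 = (2018 - 32^2)/71 = 994/71 = 14, a_4 = floor((44 + 32)/14) = 5.
  m_5 = 14*5 - 32 = 38, d_5 = (2018 - 38^2)/14 = 574/14 = 41, a_5 = floor((44 + 38)/41) = 2.
  m_6 = 41*2 - 38 = 44, d_6 = (2018 - 44^2)/41 = 82/41 = 2, a_6 = floor((44 + 44)/2) = 44.
  m_7 = 2*44 - 44 = 44, d_7 = (2018 - 44^2)/2 = 82/2 = 41, a_7 = floor((44 + 44)/41) = 2.
  m_8 = 41*2 - 44 = 38, d_8 = (2018 - 38^2)/41 = 574/41 = 14, a_8 = floor((44 + 38)/14) = 5.
  m_9 = 14*5 - 38 = 32, d_9 = (2018 - 32^2)/14 = 994/14 = 71, a_9 = floor((44 + 32)/71) = 1.
  m_10 = 71*1 - 32 = 39, d_10 = (2018 - 39^2)/71 = 497/71 = 7, a_10 = floor((44 + 39)/7) = 11.
  m_11 = 7*11 - 39 = 38, d_11 = (2018 - 38^2)/7 = 574/7 = 82, a_11 = floor((44 + 38)/82) = 1.
  m_12 = 82*1 - 38 = 44, d_12 = (2018 - 44^2)/82 = 82/82 = 1, a_12 = floor((44 + 44)/1) = 88.
  m_13 = 1*88 - 44 = 44, d_13 = (2018 - 44^2)/1 = 82/1 = 82: (m_13, d_13) = (m_1, d_1) = (44, 82), so from here the quotients repeat a_1, ..., a_12; the period length is 12.
Hence the expansion of sqrt(2018) is a_0 = 44 followed by the repeating block 1, 11, 1, 5, 2, 44, 2, 5, 1, 11, 1, 88 (period 12).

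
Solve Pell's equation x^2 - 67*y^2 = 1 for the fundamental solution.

(x, y) = (48842, 5967)

First expand sqrt(67) as a continued fraction. With x_i = (sqrt(67) + m_i)/d_i and (m_0, d_0) = (0, 1): a_0 = floor(sqrt(67)) = 8, since 8^2 = 64 <= 67 < 81 = 9^2.
Iterate m_{i+1} = d_i*a_i - m_i, d_{i+1} = (67 - m_{i+1}^2)/d_i, a_{i+1} = floor((a_0 + m_{i+1})/d_{i+1}):
  m_1 = 1*8 - 0 = 8, d_1 = (67 - 8^2)/1 = 3/1 = 3, a_1 = floor((8 + 8)/3) = 5.
  m_2 = 3*5 - 8 = 7, d_2 = (67 - 7^2)/3 = 18/3 = 6, a_2 = floor((8 + 7)/6) = 2.
  m_3 = 6*2 - 7 = 5, d_3 = (67 - 5^2)/6 = 42/6 = 7, a_3 = floor((8 + 5)/7) = 1.
  m_4 = 7*1 - 5 = 2, d_4 = (67 - 2^2)/7 = 63/7 = 9, a_4 = floor((8 + 2)/9) = 1.
  m_5 = 9*1 - 2 = 7, d_5 = (67 - 7^2)/9 = 18/9 = 2, a_5 = floor((8 + 7)/2) = 7.
  m_6 = 2*7 - 7 = 7, d_6 = (67 - 7^2)/2 = 18/2 = 9, a_6 = floor((8 + 7)/9) = 1.
  m_7 = 9*1 - 7 = 2, d_7 = (67 - 2^2)/9 = 63/9 = 7, a_7 = floor((8 + 2)/7) = 1.
  m_8 = 7*1 - 2 = 5, d_8 = (67 - 5^2)/7 = 42/7 = 6, a_8 = floor((8 + 5)/6) = 2.
  m_9 = 6*2 - 5 = 7, d_9 = (67 - 7^2)/6 = 18/6 = 3, a_9 = floor((8 + 7)/3) = 5.
  m_10 = 3*5 - 7 = 8, d_10 = (67 - 8^2)/3 = 3/3 = 1, a_10 = floor((8 + 8)/1) = 16.
  m_11 = 1*16 - 8 = 8, d_11 = (67 - 8^2)/1 = 3/1 = 3: (m_11, d_11) = (m_1, d_1) = (8, 3), so from here the quotients repeat a_1, ..., a_10; the period length is 10.
So sqrt(67) = [8; (5, 2, 1, 1, 7, 1, 1, 2, 5, 16)] with period length k = 10.
k is even, so the fundamental solution of x^2 - 67y^2 = 1 is (p_{k-1}, q_{k-1}) = (p_9, q_9); compute convergents through index 9.
Convergents (p_i = a_i*p_{i-1} + p_{i-2}, q_i = a_i*q_{i-1} + q_{i-2} with p_{-2}=0, p_{-1}=1, q_{-2}=1, q_{-1}=0):
  i=0: a_0=8, p_0 = 8*1 + 0 = 8, q_0 = 8*0 + 1 = 1.
  i=1: a_1=5, p_1 = 5*8 + 1 = 41, q_1 = 5*1 + 0 = 5.
  i=2: a_2=2, p_2 = 2*41 + 8 = 90, q_2 = 2*5 + 1 = 11.
  i=3: a_3=1, p_3 = 1*90 + 41 = 131, q_3 = 1*11 + 5 = 16.
  i=4: a_4=1, p_4 = 1*131 + 90 = 221, q_4 = 1*16 + 11 = 27.
  i=5: a_5=7, p_5 = 7*221 + 131 = 1678, q_5 = 7*27 + 16 = 205.
  i=6: a_6=1, p_6 = 1*1678 + 221 = 1899, q_6 = 1*205 + 27 = 232.
  i=7: a_7=1, p_7 = 1*1899 + 1678 = 3577, q_7 = 1*232 + 205 = 437.
  i=8: a_8=2, p_8 = 2*3577 + 1899 = 9053, q_8 = 2*437 + 232 = 1106.
  i=9: a_9=5, p_9 = 5*9053 + 3577 = 48842, q_9 = 5*1106 + 437 = 5967.
Check: 48842^2 - 67*5967^2 = 2385540964 - 2385540963 = 1, so (x, y) = (48842, 5967) solves the equation, and by the theorem it is the least positive solution.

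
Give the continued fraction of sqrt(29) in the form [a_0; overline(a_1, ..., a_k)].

Write x_i = (sqrt(29) + m_i)/d_i with (m_0, d_0) = (0, 1). a_0 = floor(sqrt(29)) = 5, since 5^2 = 25 <= 29 < 36 = 6^2.
Iterate m_{i+1} = d_i*a_i - m_i, d_{i+1} = (29 - m_{i+1}^2)/d_i, a_{i+1} = floor((a_0 + m_{i+1})/d_{i+1}):
  m_1 = 1*5 - 0 = 5, d_1 = (29 - 5^2)/1 = 4/1 = 4, a_1 = floor((5 + 5)/4) = 2.
  m_2 = 4*2 - 5 = 3, d_2 = (29 - 3^2)/4 = 20/4 = 5, a_2 = floor((5 + 3)/5) = 1.
  m_3 = 5*1 - 3 = 2, d_3 = (29 - 2^2)/5 = 25/5 = 5, a_3 = floor((5 + 2)/5) = 1.
  m_4 = 5*1 - 2 = 3, d_4 = (29 - 3^2)/5 = 20/5 = 4, a_4 = floor((5 + 3)/4) = 2.
  m_5 = 4*2 - 3 = 5, d_5 = (29 - 5^2)/4 = 4/4 = 1, a_5 = floor((5 + 5)/1) = 10.
  m_6 = 1*10 - 5 = 5, d_6 = (29 - 5^2)/1 = 4/1 = 4: (m_6, d_6) = (m_1, d_1) = (5, 4), so from here the quotients repeat a_1, ..., a_5; the period length is 5.
Hence the expansion of sqrt(29) is a_0 = 5 followed by the repeating block 2, 1, 1, 2, 10 (period 5).

[5; overline(2, 1, 1, 2, 10)]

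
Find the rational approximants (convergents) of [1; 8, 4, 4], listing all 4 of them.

Using the convergent recurrence p_i = a_i*p_{i-1} + p_{i-2}, q_i = a_i*q_{i-1} + q_{i-2} with p_{-2}=0, p_{-1}=1, q_{-2}=1, q_{-1}=0:
  i=0: a_0=1, p_0 = 1*1 + 0 = 1, q_0 = 1*0 + 1 = 1.
  i=1: a_1=8, p_1 = 8*1 + 1 = 9, q_1 = 8*1 + 0 = 8.
  i=2: a_2=4, p_2 = 4*9 + 1 = 37, q_2 = 4*8 + 1 = 33.
  i=3: a_3=4, p_3 = 4*37 + 9 = 157, q_3 = 4*33 + 8 = 140.

1/1, 9/8, 37/33, 157/140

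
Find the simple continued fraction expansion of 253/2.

[126; 2]

Run the Euclidean algorithm on 253 and 2; the successive quotients are the partial quotients a_0, a_1, ... (each step inverts the fractional part left over by the previous one):
  253 = 126*2 + 1, so a_0 = 126.
  2 = 2*1 + 0, so a_1 = 2.
The remainder reaches 0 after 2 divisions, so the expansion has 2 partial quotients, read off in order.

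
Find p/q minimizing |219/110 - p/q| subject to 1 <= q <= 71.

141/71

Expand x = 219/110 as a continued fraction with the Euclidean algorithm:
  219 = 1*110 + 109, so a_0 = 1.
  110 = 1*109 + 1, so a_1 = 1.
  109 = 109*1 + 0, so a_2 = 109.
so x = [1; 1, 109].
Convergents (p_i = a_i*p_{i-1} + p_{i-2}, q_i = a_i*q_{i-1} + q_{i-2} with p_{-2}=0, p_{-1}=1, q_{-2}=1, q_{-1}=0), until the denominator exceeds 71:
  i=0: a_0=1, p_0 = 1*1 + 0 = 1, q_0 = 1*0 + 1 = 1.
  i=1: a_1=1, p_1 = 1*1 + 1 = 2, q_1 = 1*1 + 0 = 1.
  i=2: a_2=109, p_2 = 109*2 + 1 = 219, q_2 = 109*1 + 1 = 110.
q_2 = 110 > 71, so the last convergent with denominator <= 71 is p_1/q_1 = 2/1.
The closest fraction with denominator <= 71 is either p_1/q_1 or the intermediate fraction (k*p_1 + p_0)/(k*q_1 + q_0) with the largest k >= 1 whose denominator stays <= 71; these approach x as k grows, and every other convergent or intermediate fraction in range is farther away.
Largest k: floor((71 - q_0)/q_1) = floor((71 - 1)/1) = 70.
That gives (70*2 + 1)/(70*1 + 1) = 141/71.
Compare the errors: |x - 2/1| = |219*1 - 2*110|/(110*1) = 1/110, and |x - 141/71| = |219*71 - 141*110|/(110*71) = 39/7810.
Cross-multiplying, 39*110 = 4290 < 7810 = 1*7810, so 39/7810 is smaller: the intermediate fraction 141/71 is closer to x than 2/1.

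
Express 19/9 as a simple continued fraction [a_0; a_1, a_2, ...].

[2; 9]

Run the Euclidean algorithm on 19 and 9; the successive quotients are the partial quotients a_0, a_1, ... (each step inverts the fractional part left over by the previous one):
  19 = 2*9 + 1, so a_0 = 2.
  9 = 9*1 + 0, so a_1 = 9.
The remainder reaches 0 after 2 divisions, so the expansion has 2 partial quotients, read off in order.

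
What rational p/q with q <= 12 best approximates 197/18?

Expand x = 197/18 as a continued fraction with the Euclidean algorithm:
  197 = 10*18 + 17, so a_0 = 10.
  18 = 1*17 + 1, so a_1 = 1.
  17 = 17*1 + 0, so a_2 = 17.
so x = [10; 1, 17].
Convergents (p_i = a_i*p_{i-1} + p_{i-2}, q_i = a_i*q_{i-1} + q_{i-2} with p_{-2}=0, p_{-1}=1, q_{-2}=1, q_{-1}=0), until the denominator exceeds 12:
  i=0: a_0=10, p_0 = 10*1 + 0 = 10, q_0 = 10*0 + 1 = 1.
  i=1: a_1=1, p_1 = 1*10 + 1 = 11, q_1 = 1*1 + 0 = 1.
  i=2: a_2=17, p_2 = 17*11 + 10 = 197, q_2 = 17*1 + 1 = 18.
q_2 = 18 > 12, so the last convergent with denominator <= 12 is p_1/q_1 = 11/1.
The closest fraction with denominator <= 12 is either p_1/q_1 or the intermediate fraction (k*p_1 + p_0)/(k*q_1 + q_0) with the largest k >= 1 whose denominator stays <= 12; these approach x as k grows, and every other convergent or intermediate fraction in range is farther away.
Largest k: floor((12 - q_0)/q_1) = floor((12 - 1)/1) = 11.
That gives (11*11 + 10)/(11*1 + 1) = 131/12.
Compare the errors: |x - 11/1| = |197*1 - 11*18|/(18*1) = 1/18, and |x - 131/12| = |197*12 - 131*18|/(18*12) = 6/216.
Cross-multiplying, 6*18 = 108 < 216 = 1*216, so 6/216 is smaller: the intermediate fraction 131/12 is closer to x than 11/1.

131/12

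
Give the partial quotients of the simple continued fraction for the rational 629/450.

[1; 2, 1, 1, 17, 2, 2]

Run the Euclidean algorithm on 629 and 450; the successive quotients are the partial quotients a_0, a_1, ... (each step inverts the fractional part left over by the previous one):
  629 = 1*450 + 179, so a_0 = 1.
  450 = 2*179 + 92, so a_1 = 2.
  179 = 1*92 + 87, so a_2 = 1.
  92 = 1*87 + 5, so a_3 = 1.
  87 = 17*5 + 2, so a_4 = 17.
  5 = 2*2 + 1, so a_5 = 2.
  2 = 2*1 + 0, so a_6 = 2.
The remainder reaches 0 after 7 divisions, so the expansion has 7 partial quotients, read off in order.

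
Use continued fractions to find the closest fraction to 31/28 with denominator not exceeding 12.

10/9

Expand x = 31/28 as a continued fraction with the Euclidean algorithm:
  31 = 1*28 + 3, so a_0 = 1.
  28 = 9*3 + 1, so a_1 = 9.
  3 = 3*1 + 0, so a_2 = 3.
so x = [1; 9, 3].
Convergents (p_i = a_i*p_{i-1} + p_{i-2}, q_i = a_i*q_{i-1} + q_{i-2} with p_{-2}=0, p_{-1}=1, q_{-2}=1, q_{-1}=0), until the denominator exceeds 12:
  i=0: a_0=1, p_0 = 1*1 + 0 = 1, q_0 = 1*0 + 1 = 1.
  i=1: a_1=9, p_1 = 9*1 + 1 = 10, q_1 = 9*1 + 0 = 9.
  i=2: a_2=3, p_2 = 3*10 + 1 = 31, q_2 = 3*9 + 1 = 28.
q_2 = 28 > 12, so the last convergent with denominator <= 12 is p_1/q_1 = 10/9.
The closest fraction with denominator <= 12 is either p_1/q_1 or the intermediate fraction (k*p_1 + p_0)/(k*q_1 + q_0) with the largest k >= 1 whose denominator stays <= 12; these approach x as k grows, and every other convergent or intermediate fraction in range is farther away.
Largest k: floor((12 - q_0)/q_1) = floor((12 - 1)/9) = 1.
That gives (1*10 + 1)/(1*9 + 1) = 11/10.
Compare the errors: |x - 10/9| = |31*9 - 10*28|/(28*9) = 1/252, and |x - 11/10| = |31*10 - 11*28|/(28*10) = 2/280.
Cross-multiplying, 1*280 = 280 < 504 = 2*252, so 1/252 is smaller: the convergent 10/9 is closer to x than 11/10.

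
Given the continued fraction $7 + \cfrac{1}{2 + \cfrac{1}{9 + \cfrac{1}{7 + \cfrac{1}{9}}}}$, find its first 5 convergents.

Using the convergent recurrence p_i = a_i*p_{i-1} + p_{i-2}, q_i = a_i*q_{i-1} + q_{i-2} with p_{-2}=0, p_{-1}=1, q_{-2}=1, q_{-1}=0:
  i=0: a_0=7, p_0 = 7*1 + 0 = 7, q_0 = 7*0 + 1 = 1.
  i=1: a_1=2, p_1 = 2*7 + 1 = 15, q_1 = 2*1 + 0 = 2.
  i=2: a_2=9, p_2 = 9*15 + 7 = 142, q_2 = 9*2 + 1 = 19.
  i=3: a_3=7, p_3 = 7*142 + 15 = 1009, q_3 = 7*19 + 2 = 135.
  i=4: a_4=9, p_4 = 9*1009 + 142 = 9223, q_4 = 9*135 + 19 = 1234.

7/1, 15/2, 142/19, 1009/135, 9223/1234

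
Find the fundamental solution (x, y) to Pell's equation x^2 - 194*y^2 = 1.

(x, y) = (195, 14)

First expand sqrt(194) as a continued fraction. With x_i = (sqrt(194) + m_i)/d_i and (m_0, d_0) = (0, 1): a_0 = floor(sqrt(194)) = 13, since 13^2 = 169 <= 194 < 196 = 14^2.
Iterate m_{i+1} = d_i*a_i - m_i, d_{i+1} = (194 - m_{i+1}^2)/d_i, a_{i+1} = floor((a_0 + m_{i+1})/d_{i+1}):
  m_1 = 1*13 - 0 = 13, d_1 = (194 - 13^2)/1 = 25/1 = 25, a_1 = floor((13 + 13)/25) = 1.
  m_2 = 25*1 - 13 = 12, d_2 = (194 - 12^2)/25 = 50/25 = 2, a_2 = floor((13 + 12)/2) = 12.
  m_3 = 2*12 - 12 = 12, d_3 = (194 - 12^2)/2 = 50/2 = 25, a_3 = floor((13 + 12)/25) = 1.
  m_4 = 25*1 - 12 = 13, d_4 = (194 - 13^2)/25 = 25/25 = 1, a_4 = floor((13 + 13)/1) = 26.
  m_5 = 1*26 - 13 = 13, d_5 = (194 - 13^2)/1 = 25/1 = 25: (m_5, d_5) = (m_1, d_1) = (13, 25), so from here the quotients repeat a_1, ..., a_4; the period length is 4.
So sqrt(194) = [13; (1, 12, 1, 26)] with period length k = 4.
k is even, so the fundamental solution of x^2 - 194y^2 = 1 is (p_{k-1}, q_{k-1}) = (p_3, q_3); compute convergents through index 3.
Convergents (p_i = a_i*p_{i-1} + p_{i-2}, q_i = a_i*q_{i-1} + q_{i-2} with p_{-2}=0, p_{-1}=1, q_{-2}=1, q_{-1}=0):
  i=0: a_0=13, p_0 = 13*1 + 0 = 13, q_0 = 13*0 + 1 = 1.
  i=1: a_1=1, p_1 = 1*13 + 1 = 14, q_1 = 1*1 + 0 = 1.
  i=2: a_2=12, p_2 = 12*14 + 13 = 181, q_2 = 12*1 + 1 = 13.
  i=3: a_3=1, p_3 = 1*181 + 14 = 195, q_3 = 1*13 + 1 = 14.
Check: 195^2 - 194*14^2 = 38025 - 38024 = 1, so (x, y) = (195, 14) solves the equation, and by the theorem it is the least positive solution.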